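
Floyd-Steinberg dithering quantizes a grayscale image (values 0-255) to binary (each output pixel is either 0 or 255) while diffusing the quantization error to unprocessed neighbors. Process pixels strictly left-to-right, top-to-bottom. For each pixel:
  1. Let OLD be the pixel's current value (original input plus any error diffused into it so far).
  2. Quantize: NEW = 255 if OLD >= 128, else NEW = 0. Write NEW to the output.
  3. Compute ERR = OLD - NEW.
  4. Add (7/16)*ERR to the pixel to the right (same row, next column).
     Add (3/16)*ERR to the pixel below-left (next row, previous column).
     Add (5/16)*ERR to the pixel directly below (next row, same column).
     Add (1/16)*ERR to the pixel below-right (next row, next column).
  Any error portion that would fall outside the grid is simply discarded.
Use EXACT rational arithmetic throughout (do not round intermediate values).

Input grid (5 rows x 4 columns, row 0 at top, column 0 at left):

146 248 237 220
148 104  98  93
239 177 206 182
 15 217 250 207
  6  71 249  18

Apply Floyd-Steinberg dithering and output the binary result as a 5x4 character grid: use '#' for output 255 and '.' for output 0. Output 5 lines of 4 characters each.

Answer: ####
....
####
.###
..#.

Derivation:
(0,0): OLD=146 → NEW=255, ERR=-109
(0,1): OLD=3205/16 → NEW=255, ERR=-875/16
(0,2): OLD=54547/256 → NEW=255, ERR=-10733/256
(0,3): OLD=825989/4096 → NEW=255, ERR=-218491/4096
(1,0): OLD=26543/256 → NEW=0, ERR=26543/256
(1,1): OLD=240841/2048 → NEW=0, ERR=240841/2048
(1,2): OLD=8056189/65536 → NEW=0, ERR=8056189/65536
(1,3): OLD=133683963/1048576 → NEW=0, ERR=133683963/1048576
(2,0): OLD=9615795/32768 → NEW=255, ERR=1259955/32768
(2,1): OLD=272735457/1048576 → NEW=255, ERR=5348577/1048576
(2,2): OLD=582800517/2097152 → NEW=255, ERR=48026757/2097152
(2,3): OLD=8037731601/33554432 → NEW=255, ERR=-518648559/33554432
(3,0): OLD=469296771/16777216 → NEW=0, ERR=469296771/16777216
(3,1): OLD=63761196637/268435456 → NEW=255, ERR=-4689844643/268435456
(3,2): OLD=1060571706275/4294967296 → NEW=255, ERR=-34644954205/4294967296
(3,3): OLD=13748840725493/68719476736 → NEW=255, ERR=-3774625842187/68719476736
(4,0): OLD=49244011527/4294967296 → NEW=0, ERR=49244011527/4294967296
(4,1): OLD=2432404234133/34359738368 → NEW=0, ERR=2432404234133/34359738368
(4,2): OLD=292535980502517/1099511627776 → NEW=255, ERR=12160515419637/1099511627776
(4,3): OLD=90943781085507/17592186044416 → NEW=0, ERR=90943781085507/17592186044416
Row 0: ####
Row 1: ....
Row 2: ####
Row 3: .###
Row 4: ..#.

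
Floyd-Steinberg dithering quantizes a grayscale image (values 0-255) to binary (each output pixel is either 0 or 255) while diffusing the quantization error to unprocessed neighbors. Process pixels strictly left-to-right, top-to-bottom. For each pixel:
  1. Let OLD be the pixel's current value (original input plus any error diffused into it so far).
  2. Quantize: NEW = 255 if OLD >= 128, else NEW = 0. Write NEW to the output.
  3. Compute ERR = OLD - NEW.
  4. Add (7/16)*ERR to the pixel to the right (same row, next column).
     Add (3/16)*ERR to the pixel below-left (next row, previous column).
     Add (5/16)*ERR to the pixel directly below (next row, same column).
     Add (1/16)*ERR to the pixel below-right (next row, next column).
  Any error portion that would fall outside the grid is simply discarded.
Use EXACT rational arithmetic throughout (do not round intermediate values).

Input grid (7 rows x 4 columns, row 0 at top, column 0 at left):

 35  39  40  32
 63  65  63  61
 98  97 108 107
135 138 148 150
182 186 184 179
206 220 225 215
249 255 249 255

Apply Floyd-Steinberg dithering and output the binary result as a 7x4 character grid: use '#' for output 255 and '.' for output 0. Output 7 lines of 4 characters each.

(0,0): OLD=35 → NEW=0, ERR=35
(0,1): OLD=869/16 → NEW=0, ERR=869/16
(0,2): OLD=16323/256 → NEW=0, ERR=16323/256
(0,3): OLD=245333/4096 → NEW=0, ERR=245333/4096
(1,0): OLD=21535/256 → NEW=0, ERR=21535/256
(1,1): OLD=272217/2048 → NEW=255, ERR=-250023/2048
(1,2): OLD=2892749/65536 → NEW=0, ERR=2892749/65536
(1,3): OLD=108017707/1048576 → NEW=0, ERR=108017707/1048576
(2,0): OLD=3322595/32768 → NEW=0, ERR=3322595/32768
(2,1): OLD=122415729/1048576 → NEW=0, ERR=122415729/1048576
(2,2): OLD=387038837/2097152 → NEW=255, ERR=-147734923/2097152
(2,3): OLD=3728924801/33554432 → NEW=0, ERR=3728924801/33554432
(3,0): OLD=3163786547/16777216 → NEW=255, ERR=-1114403533/16777216
(3,1): OLD=37192057005/268435456 → NEW=255, ERR=-31258984275/268435456
(3,2): OLD=443124541011/4294967296 → NEW=0, ERR=443124541011/4294967296
(3,3): OLD=15493744047813/68719476736 → NEW=255, ERR=-2029722519867/68719476736
(4,0): OLD=598754812407/4294967296 → NEW=255, ERR=-496461848073/4294967296
(4,1): OLD=3924978656485/34359738368 → NEW=0, ERR=3924978656485/34359738368
(4,2): OLD=278618336448453/1099511627776 → NEW=255, ERR=-1757128634427/1099511627776
(4,3): OLD=3087763482418931/17592186044416 → NEW=255, ERR=-1398243958907149/17592186044416
(5,0): OLD=105166159707463/549755813888 → NEW=255, ERR=-35021572833977/549755813888
(5,1): OLD=3875609876123473/17592186044416 → NEW=255, ERR=-610397565202607/17592186044416
(5,2): OLD=1772917928378877/8796093022208 → NEW=255, ERR=-470085792284163/8796093022208
(5,3): OLD=46916585048126181/281474976710656 → NEW=255, ERR=-24859534013091099/281474976710656
(6,0): OLD=62652624851909203/281474976710656 → NEW=255, ERR=-9123494209308077/281474976710656
(6,1): OLD=972662358947835509/4503599627370496 → NEW=255, ERR=-175755546031640971/4503599627370496
(6,2): OLD=14159113055654871843/72057594037927936 → NEW=255, ERR=-4215573424016751837/72057594037927936
(6,3): OLD=228814823359480246005/1152921504606846976 → NEW=255, ERR=-65180160315265732875/1152921504606846976
Row 0: ....
Row 1: .#..
Row 2: ..#.
Row 3: ##.#
Row 4: #.##
Row 5: ####
Row 6: ####

Answer: ....
.#..
..#.
##.#
#.##
####
####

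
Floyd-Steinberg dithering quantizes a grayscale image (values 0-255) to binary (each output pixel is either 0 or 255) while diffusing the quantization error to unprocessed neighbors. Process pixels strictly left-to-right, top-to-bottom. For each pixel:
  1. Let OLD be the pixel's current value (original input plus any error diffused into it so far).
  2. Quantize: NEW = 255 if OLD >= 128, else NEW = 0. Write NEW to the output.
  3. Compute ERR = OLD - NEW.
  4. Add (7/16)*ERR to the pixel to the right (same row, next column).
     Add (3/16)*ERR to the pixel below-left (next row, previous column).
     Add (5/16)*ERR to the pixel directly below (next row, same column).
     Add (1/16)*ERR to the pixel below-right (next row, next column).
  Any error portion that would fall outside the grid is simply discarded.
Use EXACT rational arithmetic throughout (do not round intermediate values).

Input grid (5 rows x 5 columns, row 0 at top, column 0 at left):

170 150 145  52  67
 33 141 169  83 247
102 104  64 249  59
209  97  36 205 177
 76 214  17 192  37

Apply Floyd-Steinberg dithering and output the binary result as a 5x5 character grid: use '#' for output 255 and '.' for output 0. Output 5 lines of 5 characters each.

Answer: #.#..
.#.##
.#.#.
#..##
.#.#.

Derivation:
(0,0): OLD=170 → NEW=255, ERR=-85
(0,1): OLD=1805/16 → NEW=0, ERR=1805/16
(0,2): OLD=49755/256 → NEW=255, ERR=-15525/256
(0,3): OLD=104317/4096 → NEW=0, ERR=104317/4096
(0,4): OLD=5121131/65536 → NEW=0, ERR=5121131/65536
(1,0): OLD=7063/256 → NEW=0, ERR=7063/256
(1,1): OLD=351521/2048 → NEW=255, ERR=-170719/2048
(1,2): OLD=8218549/65536 → NEW=0, ERR=8218549/65536
(1,3): OLD=41074001/262144 → NEW=255, ERR=-25772719/262144
(1,4): OLD=964682963/4194304 → NEW=255, ERR=-104864557/4194304
(2,0): OLD=3112699/32768 → NEW=0, ERR=3112699/32768
(2,1): OLD=151778425/1048576 → NEW=255, ERR=-115608455/1048576
(2,2): OLD=525285803/16777216 → NEW=0, ERR=525285803/16777216
(2,3): OLD=63115732945/268435456 → NEW=255, ERR=-5335308335/268435456
(2,4): OLD=156107989623/4294967296 → NEW=0, ERR=156107989623/4294967296
(3,0): OLD=3657644619/16777216 → NEW=255, ERR=-620545461/16777216
(3,1): OLD=7807651951/134217728 → NEW=0, ERR=7807651951/134217728
(3,2): OLD=260347124725/4294967296 → NEW=0, ERR=260347124725/4294967296
(3,3): OLD=2010736883949/8589934592 → NEW=255, ERR=-179696437011/8589934592
(3,4): OLD=24459169734977/137438953472 → NEW=255, ERR=-10587763400383/137438953472
(4,0): OLD=161809894661/2147483648 → NEW=0, ERR=161809894661/2147483648
(4,1): OLD=18842712595077/68719476736 → NEW=255, ERR=1319246027397/68719476736
(4,2): OLD=48438993152619/1099511627776 → NEW=0, ERR=48438993152619/1099511627776
(4,3): OLD=3414309495229573/17592186044416 → NEW=255, ERR=-1071697946096507/17592186044416
(4,4): OLD=-4231498363624925/281474976710656 → NEW=0, ERR=-4231498363624925/281474976710656
Row 0: #.#..
Row 1: .#.##
Row 2: .#.#.
Row 3: #..##
Row 4: .#.#.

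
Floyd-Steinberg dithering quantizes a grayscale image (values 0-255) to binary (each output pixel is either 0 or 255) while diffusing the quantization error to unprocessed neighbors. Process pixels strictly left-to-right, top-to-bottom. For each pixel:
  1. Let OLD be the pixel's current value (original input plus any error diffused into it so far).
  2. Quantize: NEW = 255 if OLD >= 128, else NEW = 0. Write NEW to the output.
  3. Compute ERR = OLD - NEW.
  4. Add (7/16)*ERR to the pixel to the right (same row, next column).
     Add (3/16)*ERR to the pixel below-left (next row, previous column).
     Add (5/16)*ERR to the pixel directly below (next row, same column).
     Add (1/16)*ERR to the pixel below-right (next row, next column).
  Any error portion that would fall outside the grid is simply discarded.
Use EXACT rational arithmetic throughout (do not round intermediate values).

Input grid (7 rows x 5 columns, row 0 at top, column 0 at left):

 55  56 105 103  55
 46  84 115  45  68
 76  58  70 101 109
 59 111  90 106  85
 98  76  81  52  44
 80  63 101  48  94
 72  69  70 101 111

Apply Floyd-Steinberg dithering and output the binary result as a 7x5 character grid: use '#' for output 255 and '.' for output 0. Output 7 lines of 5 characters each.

(0,0): OLD=55 → NEW=0, ERR=55
(0,1): OLD=1281/16 → NEW=0, ERR=1281/16
(0,2): OLD=35847/256 → NEW=255, ERR=-29433/256
(0,3): OLD=215857/4096 → NEW=0, ERR=215857/4096
(0,4): OLD=5115479/65536 → NEW=0, ERR=5115479/65536
(1,0): OLD=20019/256 → NEW=0, ERR=20019/256
(1,1): OLD=256229/2048 → NEW=0, ERR=256229/2048
(1,2): OLD=9744713/65536 → NEW=255, ERR=-6966967/65536
(1,3): OLD=5874325/262144 → NEW=0, ERR=5874325/262144
(1,4): OLD=442457375/4194304 → NEW=0, ERR=442457375/4194304
(2,0): OLD=4059815/32768 → NEW=0, ERR=4059815/32768
(2,1): OLD=142875421/1048576 → NEW=255, ERR=-124511459/1048576
(2,2): OLD=-52851305/16777216 → NEW=0, ERR=-52851305/16777216
(2,3): OLD=32147750869/268435456 → NEW=0, ERR=32147750869/268435456
(2,4): OLD=840787360147/4294967296 → NEW=255, ERR=-254429300333/4294967296
(3,0): OLD=1265891767/16777216 → NEW=0, ERR=1265891767/16777216
(3,1): OLD=15308366315/134217728 → NEW=0, ERR=15308366315/134217728
(3,2): OLD=661204399753/4294967296 → NEW=255, ERR=-434012260727/4294967296
(3,3): OLD=755147617921/8589934592 → NEW=0, ERR=755147617921/8589934592
(3,4): OLD=15452779395045/137438953472 → NEW=0, ERR=15452779395045/137438953472
(4,0): OLD=307014167129/2147483648 → NEW=255, ERR=-240594163111/2147483648
(4,1): OLD=3325732068953/68719476736 → NEW=0, ERR=3325732068953/68719476736
(4,2): OLD=103581011857751/1099511627776 → NEW=0, ERR=103581011857751/1099511627776
(4,3): OLD=2382914799518297/17592186044416 → NEW=255, ERR=-2103092641807783/17592186044416
(4,4): OLD=9099571616945391/281474976710656 → NEW=0, ERR=9099571616945391/281474976710656
(5,0): OLD=59443060331179/1099511627776 → NEW=0, ERR=59443060331179/1099511627776
(5,1): OLD=989013266346561/8796093022208 → NEW=0, ERR=989013266346561/8796093022208
(5,2): OLD=45103748809476809/281474976710656 → NEW=255, ERR=-26672370251740471/281474976710656
(5,3): OLD=-21241441776650425/1125899906842624 → NEW=0, ERR=-21241441776650425/1125899906842624
(5,4): OLD=1592056870717963229/18014398509481984 → NEW=0, ERR=1592056870717963229/18014398509481984
(6,0): OLD=15477861373870459/140737488355328 → NEW=0, ERR=15477861373870459/140737488355328
(6,1): OLD=620880868827760821/4503599627370496 → NEW=255, ERR=-527537036151715659/4503599627370496
(6,2): OLD=-531039799496657641/72057594037927936 → NEW=0, ERR=-531039799496657641/72057594037927936
(6,3): OLD=118207087664456803261/1152921504606846976 → NEW=0, ERR=118207087664456803261/1152921504606846976
(6,4): OLD=3362745168083416050283/18446744073709551616 → NEW=255, ERR=-1341174570712519611797/18446744073709551616
Row 0: ..#..
Row 1: ..#..
Row 2: .#..#
Row 3: ..#..
Row 4: #..#.
Row 5: ..#..
Row 6: .#..#

Answer: ..#..
..#..
.#..#
..#..
#..#.
..#..
.#..#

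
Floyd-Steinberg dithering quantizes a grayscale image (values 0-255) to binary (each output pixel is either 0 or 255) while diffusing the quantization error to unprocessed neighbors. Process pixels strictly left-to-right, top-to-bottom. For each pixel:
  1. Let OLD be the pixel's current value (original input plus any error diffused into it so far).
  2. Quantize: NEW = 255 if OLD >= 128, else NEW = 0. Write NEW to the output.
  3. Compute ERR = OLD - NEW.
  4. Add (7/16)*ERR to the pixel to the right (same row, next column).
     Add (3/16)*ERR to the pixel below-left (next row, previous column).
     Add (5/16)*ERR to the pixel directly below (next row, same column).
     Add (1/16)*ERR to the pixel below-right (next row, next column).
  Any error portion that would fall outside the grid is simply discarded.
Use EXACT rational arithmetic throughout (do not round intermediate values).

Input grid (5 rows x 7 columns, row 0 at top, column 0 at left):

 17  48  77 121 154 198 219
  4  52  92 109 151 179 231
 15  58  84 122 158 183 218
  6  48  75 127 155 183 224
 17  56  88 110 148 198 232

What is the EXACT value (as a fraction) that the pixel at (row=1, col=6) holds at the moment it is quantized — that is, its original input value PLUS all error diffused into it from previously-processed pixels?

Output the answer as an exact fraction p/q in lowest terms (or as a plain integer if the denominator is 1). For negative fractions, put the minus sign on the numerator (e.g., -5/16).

Answer: 376196732983/2147483648

Derivation:
(0,0): OLD=17 → NEW=0, ERR=17
(0,1): OLD=887/16 → NEW=0, ERR=887/16
(0,2): OLD=25921/256 → NEW=0, ERR=25921/256
(0,3): OLD=677063/4096 → NEW=255, ERR=-367417/4096
(0,4): OLD=7520625/65536 → NEW=0, ERR=7520625/65536
(0,5): OLD=260262423/1048576 → NEW=255, ERR=-7124457/1048576
(0,6): OLD=3624339105/16777216 → NEW=255, ERR=-653850975/16777216
(1,0): OLD=5045/256 → NEW=0, ERR=5045/256
(1,1): OLD=200691/2048 → NEW=0, ERR=200691/2048
(1,2): OLD=10037487/65536 → NEW=255, ERR=-6674193/65536
(1,3): OLD=16844931/262144 → NEW=0, ERR=16844931/262144
(1,4): OLD=3491235561/16777216 → NEW=255, ERR=-786954519/16777216
(1,5): OLD=20967517753/134217728 → NEW=255, ERR=-13258002887/134217728
(1,6): OLD=376196732983/2147483648 → NEW=255, ERR=-171411597257/2147483648
Target (1,6): original=231, with diffused error = 376196732983/2147483648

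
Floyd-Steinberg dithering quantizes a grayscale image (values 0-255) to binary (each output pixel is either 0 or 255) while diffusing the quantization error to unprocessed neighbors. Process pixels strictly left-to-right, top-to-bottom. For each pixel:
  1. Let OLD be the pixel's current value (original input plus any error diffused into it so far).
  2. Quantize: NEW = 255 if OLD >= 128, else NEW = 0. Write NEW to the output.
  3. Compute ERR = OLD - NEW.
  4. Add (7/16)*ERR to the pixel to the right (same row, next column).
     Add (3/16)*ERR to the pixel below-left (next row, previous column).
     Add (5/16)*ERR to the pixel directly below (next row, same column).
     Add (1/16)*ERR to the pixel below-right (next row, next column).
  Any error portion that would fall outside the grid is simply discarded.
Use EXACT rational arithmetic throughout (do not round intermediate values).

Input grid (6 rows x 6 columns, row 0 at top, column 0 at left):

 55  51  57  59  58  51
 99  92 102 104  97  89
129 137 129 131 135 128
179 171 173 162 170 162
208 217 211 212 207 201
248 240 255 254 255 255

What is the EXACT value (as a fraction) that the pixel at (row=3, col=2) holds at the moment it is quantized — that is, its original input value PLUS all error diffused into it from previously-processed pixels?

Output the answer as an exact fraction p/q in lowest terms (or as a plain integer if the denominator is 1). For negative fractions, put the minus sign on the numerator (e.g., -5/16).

Answer: 124790719329/1073741824

Derivation:
(0,0): OLD=55 → NEW=0, ERR=55
(0,1): OLD=1201/16 → NEW=0, ERR=1201/16
(0,2): OLD=22999/256 → NEW=0, ERR=22999/256
(0,3): OLD=402657/4096 → NEW=0, ERR=402657/4096
(0,4): OLD=6619687/65536 → NEW=0, ERR=6619687/65536
(0,5): OLD=99815185/1048576 → NEW=0, ERR=99815185/1048576
(1,0): OLD=33347/256 → NEW=255, ERR=-31933/256
(1,1): OLD=166229/2048 → NEW=0, ERR=166229/2048
(1,2): OLD=12367225/65536 → NEW=255, ERR=-4344455/65536
(1,3): OLD=34150021/262144 → NEW=255, ERR=-32696699/262144
(1,4): OLD=1643983087/16777216 → NEW=0, ERR=1643983087/16777216
(1,5): OLD=45078491865/268435456 → NEW=255, ERR=-23372549415/268435456
(2,0): OLD=3448439/32768 → NEW=0, ERR=3448439/32768
(2,1): OLD=197321485/1048576 → NEW=255, ERR=-70065395/1048576
(2,2): OLD=1018995559/16777216 → NEW=0, ERR=1018995559/16777216
(2,3): OLD=17827419375/134217728 → NEW=255, ERR=-16398101265/134217728
(2,4): OLD=378166746189/4294967296 → NEW=0, ERR=378166746189/4294967296
(2,5): OLD=9994315962603/68719476736 → NEW=255, ERR=-7529150605077/68719476736
(3,0): OLD=3344675719/16777216 → NEW=255, ERR=-933514361/16777216
(3,1): OLD=19292609147/134217728 → NEW=255, ERR=-14932911493/134217728
(3,2): OLD=124790719329/1073741824 → NEW=0, ERR=124790719329/1073741824
Target (3,2): original=173, with diffused error = 124790719329/1073741824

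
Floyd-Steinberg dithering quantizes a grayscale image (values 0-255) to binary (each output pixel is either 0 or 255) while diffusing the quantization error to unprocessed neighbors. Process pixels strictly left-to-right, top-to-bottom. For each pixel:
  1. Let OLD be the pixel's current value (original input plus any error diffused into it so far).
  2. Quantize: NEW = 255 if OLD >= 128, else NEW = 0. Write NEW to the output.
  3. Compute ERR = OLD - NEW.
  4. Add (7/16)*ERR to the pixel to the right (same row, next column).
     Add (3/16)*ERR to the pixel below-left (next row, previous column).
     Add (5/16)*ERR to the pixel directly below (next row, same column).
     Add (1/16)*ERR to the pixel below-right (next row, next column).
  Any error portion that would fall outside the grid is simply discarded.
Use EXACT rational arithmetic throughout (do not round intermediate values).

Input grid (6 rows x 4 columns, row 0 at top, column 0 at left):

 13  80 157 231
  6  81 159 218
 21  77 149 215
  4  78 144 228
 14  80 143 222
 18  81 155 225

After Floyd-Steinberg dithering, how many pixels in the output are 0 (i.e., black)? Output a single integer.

Answer: 12

Derivation:
(0,0): OLD=13 → NEW=0, ERR=13
(0,1): OLD=1371/16 → NEW=0, ERR=1371/16
(0,2): OLD=49789/256 → NEW=255, ERR=-15491/256
(0,3): OLD=837739/4096 → NEW=255, ERR=-206741/4096
(1,0): OLD=6689/256 → NEW=0, ERR=6689/256
(1,1): OLD=222567/2048 → NEW=0, ERR=222567/2048
(1,2): OLD=12027635/65536 → NEW=255, ERR=-4684045/65536
(1,3): OLD=175296277/1048576 → NEW=255, ERR=-92090603/1048576
(2,0): OLD=1623389/32768 → NEW=0, ERR=1623389/32768
(2,1): OLD=126738767/1048576 → NEW=0, ERR=126738767/1048576
(2,2): OLD=356241931/2097152 → NEW=255, ERR=-178531829/2097152
(2,3): OLD=4893684607/33554432 → NEW=255, ERR=-3662695553/33554432
(3,0): OLD=707067405/16777216 → NEW=0, ERR=707067405/16777216
(3,1): OLD=32572950035/268435456 → NEW=0, ERR=32572950035/268435456
(3,2): OLD=676766001389/4294967296 → NEW=255, ERR=-418450659091/4294967296
(3,3): OLD=10029127742459/68719476736 → NEW=255, ERR=-7494338825221/68719476736
(4,0): OLD=214413784649/4294967296 → NEW=0, ERR=214413784649/4294967296
(4,1): OLD=4264973956315/34359738368 → NEW=0, ERR=4264973956315/34359738368
(4,2): OLD=169319404166395/1099511627776 → NEW=255, ERR=-111056060916485/1099511627776
(4,3): OLD=2421402400699981/17592186044416 → NEW=255, ERR=-2064605040626099/17592186044416
(5,0): OLD=31267077904889/549755813888 → NEW=0, ERR=31267077904889/549755813888
(5,1): OLD=2266823739397231/17592186044416 → NEW=255, ERR=-2219183701928849/17592186044416
(5,2): OLD=474990692096435/8796093022208 → NEW=0, ERR=474990692096435/8796093022208
(5,3): OLD=57881817271453435/281474976710656 → NEW=255, ERR=-13894301789763845/281474976710656
Output grid:
  Row 0: ..##  (2 black, running=2)
  Row 1: ..##  (2 black, running=4)
  Row 2: ..##  (2 black, running=6)
  Row 3: ..##  (2 black, running=8)
  Row 4: ..##  (2 black, running=10)
  Row 5: .#.#  (2 black, running=12)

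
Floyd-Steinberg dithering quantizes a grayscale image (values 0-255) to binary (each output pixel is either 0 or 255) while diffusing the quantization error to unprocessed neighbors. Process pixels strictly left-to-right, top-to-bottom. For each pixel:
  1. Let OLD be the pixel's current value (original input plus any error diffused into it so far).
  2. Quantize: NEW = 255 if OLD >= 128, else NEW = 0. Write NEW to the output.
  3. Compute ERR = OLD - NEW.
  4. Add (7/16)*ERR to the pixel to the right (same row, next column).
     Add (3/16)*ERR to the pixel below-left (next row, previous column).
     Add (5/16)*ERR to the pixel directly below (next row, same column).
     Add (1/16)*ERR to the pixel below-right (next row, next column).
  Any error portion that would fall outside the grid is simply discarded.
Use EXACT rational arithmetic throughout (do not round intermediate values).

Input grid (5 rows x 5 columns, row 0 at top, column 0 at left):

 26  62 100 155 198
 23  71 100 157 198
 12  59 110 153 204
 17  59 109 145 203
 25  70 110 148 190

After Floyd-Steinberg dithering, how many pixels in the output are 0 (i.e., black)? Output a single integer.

Answer: 14

Derivation:
(0,0): OLD=26 → NEW=0, ERR=26
(0,1): OLD=587/8 → NEW=0, ERR=587/8
(0,2): OLD=16909/128 → NEW=255, ERR=-15731/128
(0,3): OLD=207323/2048 → NEW=0, ERR=207323/2048
(0,4): OLD=7939325/32768 → NEW=255, ERR=-416515/32768
(1,0): OLD=5745/128 → NEW=0, ERR=5745/128
(1,1): OLD=94359/1024 → NEW=0, ERR=94359/1024
(1,2): OLD=4111587/32768 → NEW=0, ERR=4111587/32768
(1,3): OLD=30600871/131072 → NEW=255, ERR=-2822489/131072
(1,4): OLD=400417045/2097152 → NEW=255, ERR=-134356715/2097152
(2,0): OLD=709485/16384 → NEW=0, ERR=709485/16384
(2,1): OLD=69768703/524288 → NEW=255, ERR=-63924737/524288
(2,2): OLD=818642621/8388608 → NEW=0, ERR=818642621/8388608
(2,3): OLD=24802899943/134217728 → NEW=255, ERR=-9422620697/134217728
(2,4): OLD=326243941777/2147483648 → NEW=255, ERR=-221364388463/2147483648
(3,0): OLD=64349725/8388608 → NEW=0, ERR=64349725/8388608
(3,1): OLD=3037249625/67108864 → NEW=0, ERR=3037249625/67108864
(3,2): OLD=297456027299/2147483648 → NEW=255, ERR=-250152302941/2147483648
(3,3): OLD=252845704075/4294967296 → NEW=0, ERR=252845704075/4294967296
(3,4): OLD=13204805958999/68719476736 → NEW=255, ERR=-4318660608681/68719476736
(4,0): OLD=38529283475/1073741824 → NEW=0, ERR=38529283475/1073741824
(4,1): OLD=2696568215187/34359738368 → NEW=0, ERR=2696568215187/34359738368
(4,2): OLD=66960301504509/549755813888 → NEW=0, ERR=66960301504509/549755813888
(4,3): OLD=1764678284265107/8796093022208 → NEW=255, ERR=-478325436397933/8796093022208
(4,4): OLD=21145729945116549/140737488355328 → NEW=255, ERR=-14742329585492091/140737488355328
Output grid:
  Row 0: ..#.#  (3 black, running=3)
  Row 1: ...##  (3 black, running=6)
  Row 2: .#.##  (2 black, running=8)
  Row 3: ..#.#  (3 black, running=11)
  Row 4: ...##  (3 black, running=14)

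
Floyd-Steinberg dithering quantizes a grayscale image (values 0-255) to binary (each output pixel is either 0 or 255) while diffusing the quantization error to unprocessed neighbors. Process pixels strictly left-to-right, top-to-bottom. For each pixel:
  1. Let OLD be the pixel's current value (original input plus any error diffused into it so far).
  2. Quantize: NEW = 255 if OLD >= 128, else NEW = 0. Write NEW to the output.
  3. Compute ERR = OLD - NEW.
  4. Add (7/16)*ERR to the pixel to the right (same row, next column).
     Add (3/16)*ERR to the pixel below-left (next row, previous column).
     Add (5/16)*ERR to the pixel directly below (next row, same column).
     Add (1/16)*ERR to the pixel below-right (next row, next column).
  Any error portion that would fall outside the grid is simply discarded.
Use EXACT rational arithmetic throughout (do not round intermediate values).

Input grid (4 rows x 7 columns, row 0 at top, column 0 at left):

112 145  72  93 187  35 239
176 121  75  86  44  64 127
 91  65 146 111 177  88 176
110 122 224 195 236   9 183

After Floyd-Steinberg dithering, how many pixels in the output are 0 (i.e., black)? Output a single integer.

(0,0): OLD=112 → NEW=0, ERR=112
(0,1): OLD=194 → NEW=255, ERR=-61
(0,2): OLD=725/16 → NEW=0, ERR=725/16
(0,3): OLD=28883/256 → NEW=0, ERR=28883/256
(0,4): OLD=968133/4096 → NEW=255, ERR=-76347/4096
(0,5): OLD=1759331/65536 → NEW=0, ERR=1759331/65536
(0,6): OLD=262924981/1048576 → NEW=255, ERR=-4461899/1048576
(1,0): OLD=3193/16 → NEW=255, ERR=-887/16
(1,1): OLD=11927/128 → NEW=0, ERR=11927/128
(1,2): OLD=603211/4096 → NEW=255, ERR=-441269/4096
(1,3): OLD=1203603/16384 → NEW=0, ERR=1203603/16384
(1,4): OLD=86402509/1048576 → NEW=0, ERR=86402509/1048576
(1,5): OLD=893187669/8388608 → NEW=0, ERR=893187669/8388608
(1,6): OLD=23344683547/134217728 → NEW=255, ERR=-10880837093/134217728
(2,0): OLD=186669/2048 → NEW=0, ERR=186669/2048
(2,1): OLD=7230647/65536 → NEW=0, ERR=7230647/65536
(2,2): OLD=188954965/1048576 → NEW=255, ERR=-78431915/1048576
(2,3): OLD=922321597/8388608 → NEW=0, ERR=922321597/8388608
(2,4): OLD=18482348569/67108864 → NEW=255, ERR=1369588249/67108864
(2,5): OLD=258024819903/2147483648 → NEW=0, ERR=258024819903/2147483648
(2,6): OLD=7211676767913/34359738368 → NEW=255, ERR=-1550056515927/34359738368
(3,0): OLD=166902341/1048576 → NEW=255, ERR=-100484539/1048576
(3,1): OLD=891079561/8388608 → NEW=0, ERR=891079561/8388608
(3,2): OLD=18428769503/67108864 → NEW=255, ERR=1316009183/67108864
(3,3): OLD=63643426507/268435456 → NEW=255, ERR=-4807614773/268435456
(3,4): OLD=9068994735941/34359738368 → NEW=255, ERR=307261452101/34359738368
(3,5): OLD=11895838858823/274877906944 → NEW=0, ERR=11895838858823/274877906944
(3,6): OLD=859138299854297/4398046511104 → NEW=255, ERR=-262363560477223/4398046511104
Output grid:
  Row 0: .#..#.#  (4 black, running=4)
  Row 1: #.#...#  (4 black, running=8)
  Row 2: ..#.#.#  (4 black, running=12)
  Row 3: #.###.#  (2 black, running=14)

Answer: 14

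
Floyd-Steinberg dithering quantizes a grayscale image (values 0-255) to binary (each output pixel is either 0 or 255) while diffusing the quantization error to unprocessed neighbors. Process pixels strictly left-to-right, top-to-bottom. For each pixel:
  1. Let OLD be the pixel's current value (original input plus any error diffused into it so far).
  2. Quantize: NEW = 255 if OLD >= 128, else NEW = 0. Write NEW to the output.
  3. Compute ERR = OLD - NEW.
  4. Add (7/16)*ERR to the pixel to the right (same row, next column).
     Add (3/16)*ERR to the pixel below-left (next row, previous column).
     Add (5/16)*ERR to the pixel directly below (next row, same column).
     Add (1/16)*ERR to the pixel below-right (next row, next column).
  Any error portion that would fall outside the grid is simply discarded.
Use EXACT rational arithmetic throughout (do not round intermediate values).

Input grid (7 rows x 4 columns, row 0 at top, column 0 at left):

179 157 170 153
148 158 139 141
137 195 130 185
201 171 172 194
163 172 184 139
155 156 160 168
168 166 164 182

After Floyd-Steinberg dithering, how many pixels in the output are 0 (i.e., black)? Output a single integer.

Answer: 9

Derivation:
(0,0): OLD=179 → NEW=255, ERR=-76
(0,1): OLD=495/4 → NEW=0, ERR=495/4
(0,2): OLD=14345/64 → NEW=255, ERR=-1975/64
(0,3): OLD=142847/1024 → NEW=255, ERR=-118273/1024
(1,0): OLD=9437/64 → NEW=255, ERR=-6883/64
(1,1): OLD=71211/512 → NEW=255, ERR=-59349/512
(1,2): OLD=1060391/16384 → NEW=0, ERR=1060391/16384
(1,3): OLD=34417601/262144 → NEW=255, ERR=-32429119/262144
(2,0): OLD=668937/8192 → NEW=0, ERR=668937/8192
(2,1): OLD=52406483/262144 → NEW=255, ERR=-14440237/262144
(2,2): OLD=50166887/524288 → NEW=0, ERR=50166887/524288
(2,3): OLD=1612702011/8388608 → NEW=255, ERR=-526393029/8388608
(3,0): OLD=906764313/4194304 → NEW=255, ERR=-162783207/4194304
(3,1): OLD=10727415367/67108864 → NEW=255, ERR=-6385344953/67108864
(3,2): OLD=155762853369/1073741824 → NEW=255, ERR=-118041311751/1073741824
(3,3): OLD=2272455685455/17179869184 → NEW=255, ERR=-2108410956465/17179869184
(4,0): OLD=142841225893/1073741824 → NEW=255, ERR=-130962939227/1073741824
(4,1): OLD=565786446287/8589934592 → NEW=0, ERR=565786446287/8589934592
(4,2): OLD=41095359008271/274877906944 → NEW=255, ERR=-28998507262449/274877906944
(4,3): OLD=209447461880857/4398046511104 → NEW=0, ERR=209447461880857/4398046511104
(5,0): OLD=17761879557941/137438953472 → NEW=255, ERR=-17285053577419/137438953472
(5,1): OLD=414108302824819/4398046511104 → NEW=0, ERR=414108302824819/4398046511104
(5,2): OLD=398621926667049/2199023255552 → NEW=255, ERR=-162129003498711/2199023255552
(5,3): OLD=10135404166070699/70368744177664 → NEW=255, ERR=-7808625599233621/70368744177664
(6,0): OLD=10298665357934969/70368744177664 → NEW=255, ERR=-7645364407369351/70368744177664
(6,1): OLD=142096166142760863/1125899906842624 → NEW=0, ERR=142096166142760863/1125899906842624
(6,2): OLD=3265181966357611113/18014398509481984 → NEW=255, ERR=-1328489653560294807/18014398509481984
(6,3): OLD=31835299321008998367/288230376151711744 → NEW=0, ERR=31835299321008998367/288230376151711744
Output grid:
  Row 0: #.##  (1 black, running=1)
  Row 1: ##.#  (1 black, running=2)
  Row 2: .#.#  (2 black, running=4)
  Row 3: ####  (0 black, running=4)
  Row 4: #.#.  (2 black, running=6)
  Row 5: #.##  (1 black, running=7)
  Row 6: #.#.  (2 black, running=9)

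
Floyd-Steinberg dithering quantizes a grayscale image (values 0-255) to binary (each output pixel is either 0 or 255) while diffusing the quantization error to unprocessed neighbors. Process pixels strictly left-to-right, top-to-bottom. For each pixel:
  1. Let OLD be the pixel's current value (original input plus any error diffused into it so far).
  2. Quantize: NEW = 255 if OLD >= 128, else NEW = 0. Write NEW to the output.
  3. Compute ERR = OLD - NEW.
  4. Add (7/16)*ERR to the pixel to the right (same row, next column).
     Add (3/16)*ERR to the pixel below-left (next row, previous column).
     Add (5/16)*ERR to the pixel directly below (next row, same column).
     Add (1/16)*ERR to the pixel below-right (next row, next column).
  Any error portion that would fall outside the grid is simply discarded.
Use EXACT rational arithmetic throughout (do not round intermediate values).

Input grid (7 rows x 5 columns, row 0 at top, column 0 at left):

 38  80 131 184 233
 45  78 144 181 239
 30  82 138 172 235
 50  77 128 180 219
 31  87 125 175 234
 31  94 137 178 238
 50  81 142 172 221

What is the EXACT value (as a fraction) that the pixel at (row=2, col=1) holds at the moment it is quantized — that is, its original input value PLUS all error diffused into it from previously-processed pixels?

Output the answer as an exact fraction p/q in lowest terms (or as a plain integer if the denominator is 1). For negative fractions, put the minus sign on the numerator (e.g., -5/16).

Answer: 36258961/524288

Derivation:
(0,0): OLD=38 → NEW=0, ERR=38
(0,1): OLD=773/8 → NEW=0, ERR=773/8
(0,2): OLD=22179/128 → NEW=255, ERR=-10461/128
(0,3): OLD=303605/2048 → NEW=255, ERR=-218635/2048
(0,4): OLD=6104499/32768 → NEW=255, ERR=-2251341/32768
(1,0): OLD=9599/128 → NEW=0, ERR=9599/128
(1,1): OLD=131129/1024 → NEW=255, ERR=-129991/1024
(1,2): OLD=1603821/32768 → NEW=0, ERR=1603821/32768
(1,3): OLD=19800009/131072 → NEW=255, ERR=-13623351/131072
(1,4): OLD=346836411/2097152 → NEW=255, ERR=-187937349/2097152
(2,0): OLD=485507/16384 → NEW=0, ERR=485507/16384
(2,1): OLD=36258961/524288 → NEW=0, ERR=36258961/524288
Target (2,1): original=82, with diffused error = 36258961/524288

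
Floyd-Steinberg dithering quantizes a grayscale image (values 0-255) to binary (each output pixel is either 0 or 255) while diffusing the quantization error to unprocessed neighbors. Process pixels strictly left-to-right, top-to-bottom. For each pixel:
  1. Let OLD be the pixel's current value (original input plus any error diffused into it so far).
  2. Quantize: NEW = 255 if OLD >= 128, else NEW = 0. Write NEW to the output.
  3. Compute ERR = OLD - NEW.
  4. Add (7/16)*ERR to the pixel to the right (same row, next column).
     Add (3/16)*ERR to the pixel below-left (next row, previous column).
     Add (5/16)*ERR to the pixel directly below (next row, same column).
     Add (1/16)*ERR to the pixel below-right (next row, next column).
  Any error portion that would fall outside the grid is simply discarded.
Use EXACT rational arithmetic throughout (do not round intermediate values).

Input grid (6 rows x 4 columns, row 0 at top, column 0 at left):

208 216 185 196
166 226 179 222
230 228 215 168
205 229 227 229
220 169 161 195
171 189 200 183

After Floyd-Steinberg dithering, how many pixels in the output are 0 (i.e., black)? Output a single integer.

(0,0): OLD=208 → NEW=255, ERR=-47
(0,1): OLD=3127/16 → NEW=255, ERR=-953/16
(0,2): OLD=40689/256 → NEW=255, ERR=-24591/256
(0,3): OLD=630679/4096 → NEW=255, ERR=-413801/4096
(1,0): OLD=35877/256 → NEW=255, ERR=-29403/256
(1,1): OLD=278915/2048 → NEW=255, ERR=-243325/2048
(1,2): OLD=4871743/65536 → NEW=0, ERR=4871743/65536
(1,3): OLD=227486697/1048576 → NEW=255, ERR=-39900183/1048576
(2,0): OLD=5630545/32768 → NEW=255, ERR=-2725295/32768
(2,1): OLD=169077259/1048576 → NEW=255, ERR=-98309621/1048576
(2,2): OLD=383048823/2097152 → NEW=255, ERR=-151724937/2097152
(2,3): OLD=4331963963/33554432 → NEW=255, ERR=-4224416197/33554432
(3,0): OLD=2708353217/16777216 → NEW=255, ERR=-1569836863/16777216
(3,1): OLD=37581342175/268435456 → NEW=255, ERR=-30869699105/268435456
(3,2): OLD=535212471073/4294967296 → NEW=0, ERR=535212471073/4294967296
(3,3): OLD=16468888432999/68719476736 → NEW=255, ERR=-1054578134681/68719476736
(4,0): OLD=726696758765/4294967296 → NEW=255, ERR=-368519901715/4294967296
(4,1): OLD=3884067752135/34359738368 → NEW=0, ERR=3884067752135/34359738368
(4,2): OLD=263148940912743/1099511627776 → NEW=255, ERR=-17226524170137/1099511627776
(4,3): OLD=3362538751290369/17592186044416 → NEW=255, ERR=-1123468690035711/17592186044416
(5,0): OLD=90919651362653/549755813888 → NEW=255, ERR=-49268081178787/549755813888
(5,1): OLD=3110600198883755/17592186044416 → NEW=255, ERR=-1375407242442325/17592186044416
(5,2): OLD=1372101854075311/8796093022208 → NEW=255, ERR=-870901866587729/8796093022208
(5,3): OLD=33424326768921095/281474976710656 → NEW=0, ERR=33424326768921095/281474976710656
Output grid:
  Row 0: ####  (0 black, running=0)
  Row 1: ##.#  (1 black, running=1)
  Row 2: ####  (0 black, running=1)
  Row 3: ##.#  (1 black, running=2)
  Row 4: #.##  (1 black, running=3)
  Row 5: ###.  (1 black, running=4)

Answer: 4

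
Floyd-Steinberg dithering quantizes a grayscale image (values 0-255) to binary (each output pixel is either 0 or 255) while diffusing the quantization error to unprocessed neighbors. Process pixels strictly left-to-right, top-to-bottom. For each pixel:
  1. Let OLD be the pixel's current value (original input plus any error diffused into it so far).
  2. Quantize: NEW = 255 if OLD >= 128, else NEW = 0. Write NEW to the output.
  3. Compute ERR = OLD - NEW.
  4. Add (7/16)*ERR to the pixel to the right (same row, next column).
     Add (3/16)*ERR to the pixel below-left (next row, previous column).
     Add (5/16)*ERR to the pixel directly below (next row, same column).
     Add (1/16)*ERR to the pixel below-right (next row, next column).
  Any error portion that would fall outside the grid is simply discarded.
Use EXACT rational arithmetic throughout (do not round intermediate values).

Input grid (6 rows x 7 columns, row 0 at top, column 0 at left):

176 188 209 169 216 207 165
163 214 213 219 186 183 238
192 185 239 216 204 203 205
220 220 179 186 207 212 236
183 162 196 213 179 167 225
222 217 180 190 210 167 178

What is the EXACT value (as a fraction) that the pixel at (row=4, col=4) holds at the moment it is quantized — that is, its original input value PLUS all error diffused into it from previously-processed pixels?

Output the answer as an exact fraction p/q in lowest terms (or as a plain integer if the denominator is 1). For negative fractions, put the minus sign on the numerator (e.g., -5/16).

Answer: 3117280505235373/35184372088832

Derivation:
(0,0): OLD=176 → NEW=255, ERR=-79
(0,1): OLD=2455/16 → NEW=255, ERR=-1625/16
(0,2): OLD=42129/256 → NEW=255, ERR=-23151/256
(0,3): OLD=530167/4096 → NEW=255, ERR=-514313/4096
(0,4): OLD=10555585/65536 → NEW=255, ERR=-6156095/65536
(0,5): OLD=173962567/1048576 → NEW=255, ERR=-93424313/1048576
(0,6): OLD=2114270449/16777216 → NEW=0, ERR=2114270449/16777216
(1,0): OLD=30533/256 → NEW=0, ERR=30533/256
(1,1): OLD=435299/2048 → NEW=255, ERR=-86941/2048
(1,2): OLD=8930975/65536 → NEW=255, ERR=-7780705/65536
(1,3): OLD=27408307/262144 → NEW=0, ERR=27408307/262144
(1,4): OLD=2983570105/16777216 → NEW=255, ERR=-1294619975/16777216
(1,5): OLD=18677127305/134217728 → NEW=255, ERR=-15548393335/134217728
(1,6): OLD=474874860775/2147483648 → NEW=255, ERR=-72733469465/2147483648
(2,0): OLD=7251953/32768 → NEW=255, ERR=-1103887/32768
(2,1): OLD=149095915/1048576 → NEW=255, ERR=-118290965/1048576
(2,2): OLD=2843647361/16777216 → NEW=255, ERR=-1434542719/16777216
(2,3): OLD=25417598649/134217728 → NEW=255, ERR=-8807921991/134217728
(2,4): OLD=146017142217/1073741824 → NEW=255, ERR=-127787022903/1073741824
(2,5): OLD=3558225336067/34359738368 → NEW=0, ERR=3558225336067/34359738368
(2,6): OLD=127808452948549/549755813888 → NEW=255, ERR=-12379279592891/549755813888
(3,0): OLD=3159492705/16777216 → NEW=255, ERR=-1118697375/16777216
(3,1): OLD=18446411597/134217728 → NEW=255, ERR=-15779109043/134217728
(3,2): OLD=87499545719/1073741824 → NEW=0, ERR=87499545719/1073741824
(3,3): OLD=745115951473/4294967296 → NEW=255, ERR=-350100709007/4294967296
(3,4): OLD=82167738084449/549755813888 → NEW=255, ERR=-58019994456991/549755813888
(3,5): OLD=820362495944755/4398046511104 → NEW=255, ERR=-301139364386765/4398046511104
(3,6): OLD=14459329734522285/70368744177664 → NEW=255, ERR=-3484700030782035/70368744177664
(4,0): OLD=300904285455/2147483648 → NEW=255, ERR=-246704044785/2147483648
(4,1): OLD=2958824588995/34359738368 → NEW=0, ERR=2958824588995/34359738368
(4,2): OLD=130021970028877/549755813888 → NEW=255, ERR=-10165762512563/549755813888
(4,3): OLD=724541403207519/4398046511104 → NEW=255, ERR=-396960457124001/4398046511104
(4,4): OLD=3117280505235373/35184372088832 → NEW=0, ERR=3117280505235373/35184372088832
Target (4,4): original=179, with diffused error = 3117280505235373/35184372088832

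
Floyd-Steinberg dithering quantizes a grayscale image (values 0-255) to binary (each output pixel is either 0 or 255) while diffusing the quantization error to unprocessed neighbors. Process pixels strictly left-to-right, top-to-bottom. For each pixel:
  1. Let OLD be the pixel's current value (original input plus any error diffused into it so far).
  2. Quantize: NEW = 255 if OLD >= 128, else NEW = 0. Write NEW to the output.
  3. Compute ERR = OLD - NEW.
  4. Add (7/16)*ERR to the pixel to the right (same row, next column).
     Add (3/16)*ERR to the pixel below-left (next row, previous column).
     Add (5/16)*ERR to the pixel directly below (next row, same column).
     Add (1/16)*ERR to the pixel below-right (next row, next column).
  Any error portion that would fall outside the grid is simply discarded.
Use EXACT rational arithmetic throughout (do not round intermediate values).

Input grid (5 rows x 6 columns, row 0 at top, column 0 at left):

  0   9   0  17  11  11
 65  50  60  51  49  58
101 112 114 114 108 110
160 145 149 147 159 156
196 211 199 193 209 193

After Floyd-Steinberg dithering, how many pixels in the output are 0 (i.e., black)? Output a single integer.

(0,0): OLD=0 → NEW=0, ERR=0
(0,1): OLD=9 → NEW=0, ERR=9
(0,2): OLD=63/16 → NEW=0, ERR=63/16
(0,3): OLD=4793/256 → NEW=0, ERR=4793/256
(0,4): OLD=78607/4096 → NEW=0, ERR=78607/4096
(0,5): OLD=1271145/65536 → NEW=0, ERR=1271145/65536
(1,0): OLD=1067/16 → NEW=0, ERR=1067/16
(1,1): OLD=10589/128 → NEW=0, ERR=10589/128
(1,2): OLD=415729/4096 → NEW=0, ERR=415729/4096
(1,3): OLD=1721957/16384 → NEW=0, ERR=1721957/16384
(1,4): OLD=110924023/1048576 → NEW=0, ERR=110924023/1048576
(1,5): OLD=1871361681/16777216 → NEW=0, ERR=1871361681/16777216
(2,0): OLD=281295/2048 → NEW=255, ERR=-240945/2048
(2,1): OLD=7181381/65536 → NEW=0, ERR=7181381/65536
(2,2): OLD=229150703/1048576 → NEW=255, ERR=-38236177/1048576
(2,3): OLD=1317587159/8388608 → NEW=255, ERR=-821507881/8388608
(2,4): OLD=33741209765/268435456 → NEW=0, ERR=33741209765/268435456
(2,5): OLD=886740355283/4294967296 → NEW=255, ERR=-208476305197/4294967296
(3,0): OLD=150765103/1048576 → NEW=255, ERR=-116621777/1048576
(3,1): OLD=976390995/8388608 → NEW=0, ERR=976390995/8388608
(3,2): OLD=11879212241/67108864 → NEW=255, ERR=-5233548079/67108864
(3,3): OLD=444814753323/4294967296 → NEW=0, ERR=444814753323/4294967296
(3,4): OLD=7846677952411/34359738368 → NEW=255, ERR=-915055331429/34359738368
(3,5): OLD=75336342288565/549755813888 → NEW=255, ERR=-64851390252875/549755813888
(4,0): OLD=24570976593/134217728 → NEW=255, ERR=-9654544047/134217728
(4,1): OLD=417319645069/2147483648 → NEW=255, ERR=-130288685171/2147483648
(4,2): OLD=12010755342199/68719476736 → NEW=255, ERR=-5512711225481/68719476736
(4,3): OLD=198352460626771/1099511627776 → NEW=255, ERR=-82023004456109/1099511627776
(4,4): OLD=2680961234394979/17592186044416 → NEW=255, ERR=-1805046206931101/17592186044416
(4,5): OLD=30844616286487253/281474976710656 → NEW=0, ERR=30844616286487253/281474976710656
Output grid:
  Row 0: ......  (6 black, running=6)
  Row 1: ......  (6 black, running=12)
  Row 2: #.##.#  (2 black, running=14)
  Row 3: #.#.##  (2 black, running=16)
  Row 4: #####.  (1 black, running=17)

Answer: 17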